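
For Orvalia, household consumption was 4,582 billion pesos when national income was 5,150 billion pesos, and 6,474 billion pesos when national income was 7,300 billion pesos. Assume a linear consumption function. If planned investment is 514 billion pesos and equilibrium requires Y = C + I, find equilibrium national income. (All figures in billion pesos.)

Y = 4700

MPC = (6474 − 4582)/(7300 − 5150) = 1892/2150 = 0.88
a = 4582 − 0.88(5150) = 50
Equilibrium: Y = 50 + 0.88Y + 514
0.12Y = 564, so Y = 564/0.12 = 4700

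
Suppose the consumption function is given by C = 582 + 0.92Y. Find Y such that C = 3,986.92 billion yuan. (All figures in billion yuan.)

Y = 3701

582 + 0.92Y = 3986.92
0.92Y = 3404.92, so Y = 3404.92/0.92 = 3701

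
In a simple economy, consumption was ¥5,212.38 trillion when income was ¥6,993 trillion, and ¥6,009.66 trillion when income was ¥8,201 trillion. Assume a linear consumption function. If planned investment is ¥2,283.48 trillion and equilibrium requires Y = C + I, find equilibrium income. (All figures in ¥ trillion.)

Y = 8472

MPC = (6009.66 − 5212.38)/(8201 − 6993) = 797.28/1208 = 0.66
a = 5212.38 − 0.66(6993) = 597
Equilibrium: Y = 597 + 0.66Y + 2283.48
0.34Y = 2880.48, so Y = 2880.48/0.34 = 8472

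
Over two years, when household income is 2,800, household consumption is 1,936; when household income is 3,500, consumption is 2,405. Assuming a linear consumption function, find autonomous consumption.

a = 60

MPC = ΔC/ΔY = (2405 − 1936)/(3500 − 2800) = 469/700 = 0.67
a = C − MPC·Y = 1936 − 0.67(2800) = 1936 − 1876 = 60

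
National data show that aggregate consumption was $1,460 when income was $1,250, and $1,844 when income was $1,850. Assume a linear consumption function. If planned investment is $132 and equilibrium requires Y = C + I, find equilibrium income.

Y = 2200

MPC = (1844 − 1460)/(1850 − 1250) = 384/600 = 0.64
a = 1460 − 0.64(1250) = 660
Equilibrium: Y = 660 + 0.64Y + 132
0.36Y = 792, so Y = 792/0.36 = 2200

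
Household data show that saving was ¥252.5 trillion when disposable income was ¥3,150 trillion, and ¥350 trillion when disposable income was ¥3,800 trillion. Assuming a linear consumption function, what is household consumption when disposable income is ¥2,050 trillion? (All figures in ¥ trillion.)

MPS = ΔS/ΔY = (350 − 252.5)/(3800 − 3150) = 97.5/650 = 0.15
MPC = 1 − MPS = 0.85
Autonomous saving = 252.5 − 0.15(3150) = -220, so a = 220
C = 220 + 0.85(2050) = 220 + 1742.5 = 1962.5

C = 1962.5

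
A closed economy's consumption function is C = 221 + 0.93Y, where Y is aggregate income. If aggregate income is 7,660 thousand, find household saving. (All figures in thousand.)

S = 315.2

C = 221 + 0.93(7660) = 221 + 7123.8 = 7344.8
S = Y − C = 7660 − 7344.8 = 315.2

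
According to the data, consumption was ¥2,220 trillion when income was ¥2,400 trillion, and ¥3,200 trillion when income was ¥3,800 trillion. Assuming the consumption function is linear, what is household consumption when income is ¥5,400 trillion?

MPC = (3200 − 2220)/(3800 − 2400) = 980/1400 = 0.7
a = 2220 − 0.7(2400) = 2220 − 1680 = 540
C = 540 + 0.7(5400) = 540 + 3780 = 4320

C = 4320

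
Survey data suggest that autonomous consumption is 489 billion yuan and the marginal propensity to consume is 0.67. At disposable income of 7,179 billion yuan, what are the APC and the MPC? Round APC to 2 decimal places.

APC = 0.74; MPC = 0.67

MPC = 0.67 (the slope of the consumption function)
C = 489 + 0.67(7179) = 5298.93, so APC = 5298.93/7179 = 0.74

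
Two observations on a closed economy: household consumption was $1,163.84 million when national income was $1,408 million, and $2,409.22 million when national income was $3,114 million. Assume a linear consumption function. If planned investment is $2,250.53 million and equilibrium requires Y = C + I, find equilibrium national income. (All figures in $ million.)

Y = 8839

MPC = (2409.22 − 1163.84)/(3114 − 1408) = 1245.38/1706 = 0.73
a = 1163.84 − 0.73(1408) = 136
Equilibrium: Y = 136 + 0.73Y + 2250.53
0.27Y = 2386.53, so Y = 2386.53/0.27 = 8839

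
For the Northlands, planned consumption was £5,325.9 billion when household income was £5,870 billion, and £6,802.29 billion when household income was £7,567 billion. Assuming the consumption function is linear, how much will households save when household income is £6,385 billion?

S = 611.05

MPC = (6802.29 − 5325.9)/(7567 − 5870) = 1476.39/1697 = 0.87
a = 5325.9 − 0.87(5870) = 5325.9 − 5106.9 = 219
C = 219 + 0.87(6385) = 5773.95
S = 6385 − 5773.95 = 611.05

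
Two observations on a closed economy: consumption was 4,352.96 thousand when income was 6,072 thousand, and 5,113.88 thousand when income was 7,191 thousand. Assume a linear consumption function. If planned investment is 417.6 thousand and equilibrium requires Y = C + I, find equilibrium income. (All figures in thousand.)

Y = 2005

MPC = (5113.88 − 4352.96)/(7191 − 6072) = 760.92/1119 = 0.68
a = 4352.96 − 0.68(6072) = 224
Equilibrium: Y = 224 + 0.68Y + 417.6
0.32Y = 641.6, so Y = 641.6/0.32 = 2005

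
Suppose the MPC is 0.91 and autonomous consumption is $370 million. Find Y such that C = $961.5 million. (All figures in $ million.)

370 + 0.91Y = 961.5
0.91Y = 591.5, so Y = 591.5/0.91 = 650

Y = 650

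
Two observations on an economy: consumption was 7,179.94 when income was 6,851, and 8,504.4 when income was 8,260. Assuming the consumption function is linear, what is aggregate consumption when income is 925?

C = 1609.5

MPC = (8504.4 − 7179.94)/(8260 − 6851) = 1324.46/1409 = 0.94
a = 7179.94 − 0.94(6851) = 7179.94 − 6439.94 = 740
C = 740 + 0.94(925) = 740 + 869.5 = 1609.5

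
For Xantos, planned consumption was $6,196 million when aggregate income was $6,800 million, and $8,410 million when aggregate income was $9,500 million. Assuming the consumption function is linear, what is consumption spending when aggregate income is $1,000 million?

MPC = (8410 − 6196)/(9500 − 6800) = 2214/2700 = 0.82
a = 6196 − 0.82(6800) = 6196 − 5576 = 620
C = 620 + 0.82(1000) = 620 + 820 = 1440

C = 1440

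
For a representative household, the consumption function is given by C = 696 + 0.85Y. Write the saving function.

S = -696 + 0.15Y

S = Y − C = Y − (696 + 0.85Y) = -696 + (1 − 0.85)Y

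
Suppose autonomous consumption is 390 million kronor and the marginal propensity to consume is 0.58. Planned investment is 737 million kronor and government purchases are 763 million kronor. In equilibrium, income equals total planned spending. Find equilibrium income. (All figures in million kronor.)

Y = C + I + G = 390 + 0.58Y + 737 + 763
Y − 0.58Y = 1890
0.42Y = 1890, so Y = 1890/0.42 = 4500

Y = 4500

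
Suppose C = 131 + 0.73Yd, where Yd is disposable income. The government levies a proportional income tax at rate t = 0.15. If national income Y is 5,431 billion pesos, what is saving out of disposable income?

Yd = (1 − 0.15)(5431) = 0.85(5431) = 4616.35
C = 131 + 0.73(4616.35) = 131 + 3369.9355 = 3500.9355
S = Yd − C = 4616.35 − 3500.9355 = 1115.4145

S = 1115.4145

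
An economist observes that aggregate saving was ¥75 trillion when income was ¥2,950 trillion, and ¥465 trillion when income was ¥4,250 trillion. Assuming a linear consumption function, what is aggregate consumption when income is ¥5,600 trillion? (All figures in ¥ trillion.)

C = 4730

MPS = ΔS/ΔY = (465 − 75)/(4250 − 2950) = 390/1300 = 0.3
MPC = 1 − MPS = 0.7
Autonomous saving = 75 − 0.3(2950) = -810, so a = 810
C = 810 + 0.7(5600) = 810 + 3920 = 4730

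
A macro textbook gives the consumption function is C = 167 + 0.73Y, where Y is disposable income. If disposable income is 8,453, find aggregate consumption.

C = 6337.69

C = 167 + 0.73(8453) = 167 + 6170.69 = 6337.69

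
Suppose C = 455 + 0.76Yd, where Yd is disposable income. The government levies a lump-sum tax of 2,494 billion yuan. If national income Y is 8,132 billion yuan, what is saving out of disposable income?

S = 898.12

Yd = Y − T = 8132 − 2494 = 5638
C = 455 + 0.76(5638) = 455 + 4284.88 = 4739.88
S = Yd − C = 5638 − 4739.88 = 898.12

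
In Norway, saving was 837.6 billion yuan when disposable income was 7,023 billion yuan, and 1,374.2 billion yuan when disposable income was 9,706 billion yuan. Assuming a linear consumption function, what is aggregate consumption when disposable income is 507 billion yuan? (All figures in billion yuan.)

C = 972.6

MPS = ΔS/ΔY = (1374.2 − 837.6)/(9706 − 7023) = 536.6/2683 = 0.2
MPC = 1 − MPS = 0.8
Autonomous saving = 837.6 − 0.2(7023) = -567, so a = 567
C = 567 + 0.8(507) = 567 + 405.6 = 972.6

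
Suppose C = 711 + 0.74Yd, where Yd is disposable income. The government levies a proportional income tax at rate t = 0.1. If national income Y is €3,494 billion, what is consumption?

C = 3038.004

Yd = (1 − 0.1)(3494) = 0.9(3494) = 3144.6
C = 711 + 0.74(3144.6) = 711 + 2327.004 = 3038.004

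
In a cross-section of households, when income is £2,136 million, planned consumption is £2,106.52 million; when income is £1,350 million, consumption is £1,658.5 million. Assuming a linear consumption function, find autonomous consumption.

a = 889

MPC = ΔC/ΔY = (2106.52 − 1658.5)/(2136 − 1350) = 448.02/786 = 0.57
a = C − MPC·Y = 1658.5 − 0.57(1350) = 1658.5 − 769.5 = 889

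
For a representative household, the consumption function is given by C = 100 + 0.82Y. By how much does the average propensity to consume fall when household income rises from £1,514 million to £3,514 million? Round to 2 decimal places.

ΔAPC = 0.04

At Y = 1514: C = 100 + 0.82(1514) = 1341.48, APC = 1341.48/1514 = 0.886
At Y = 3514: C = 2981.48, APC = 2981.48/3514 = 0.848
Fall in APC = 0.886 − 0.848 = 0.038 ≈ 0.04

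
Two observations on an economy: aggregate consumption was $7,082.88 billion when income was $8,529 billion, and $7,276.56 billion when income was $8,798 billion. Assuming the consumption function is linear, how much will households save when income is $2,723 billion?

S = -179.56

MPC = (7276.56 − 7082.88)/(8798 − 8529) = 193.68/269 = 0.72
a = 7082.88 − 0.72(8529) = 7082.88 − 6140.88 = 942
C = 942 + 0.72(2723) = 2902.56
S = 2723 − 2902.56 = -179.56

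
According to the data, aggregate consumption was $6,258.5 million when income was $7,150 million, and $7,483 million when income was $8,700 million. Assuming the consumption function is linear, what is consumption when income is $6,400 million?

MPC = (7483 − 6258.5)/(8700 − 7150) = 1224.5/1550 = 0.79
a = 6258.5 − 0.79(7150) = 6258.5 − 5648.5 = 610
C = 610 + 0.79(6400) = 610 + 5056 = 5666

C = 5666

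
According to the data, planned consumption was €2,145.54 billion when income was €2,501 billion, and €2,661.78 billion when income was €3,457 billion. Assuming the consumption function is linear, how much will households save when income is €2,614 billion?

S = 407.44

MPC = (2661.78 − 2145.54)/(3457 − 2501) = 516.24/956 = 0.54
a = 2145.54 − 0.54(2501) = 2145.54 − 1350.54 = 795
C = 795 + 0.54(2614) = 2206.56
S = 2614 − 2206.56 = 407.44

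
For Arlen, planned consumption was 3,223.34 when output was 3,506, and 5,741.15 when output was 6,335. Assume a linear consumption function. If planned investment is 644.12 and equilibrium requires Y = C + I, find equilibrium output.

Y = 6792

MPC = (5741.15 − 3223.34)/(6335 − 3506) = 2517.81/2829 = 0.89
a = 3223.34 − 0.89(3506) = 103
Equilibrium: Y = 103 + 0.89Y + 644.12
0.11Y = 747.12, so Y = 747.12/0.11 = 6792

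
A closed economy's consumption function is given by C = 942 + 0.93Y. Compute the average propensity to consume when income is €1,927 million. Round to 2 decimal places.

APC = 1.42

C = 942 + 0.93(1927) = 2734.11
APC = C/Y = 2734.11/1927 = 1.42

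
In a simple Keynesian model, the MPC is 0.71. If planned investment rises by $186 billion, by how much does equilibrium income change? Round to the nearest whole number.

ΔY ≈ 641

The multiplier is 1/(1 − MPC) = 1/0.29.
ΔY = 186/0.29 = 641.38 ≈ 641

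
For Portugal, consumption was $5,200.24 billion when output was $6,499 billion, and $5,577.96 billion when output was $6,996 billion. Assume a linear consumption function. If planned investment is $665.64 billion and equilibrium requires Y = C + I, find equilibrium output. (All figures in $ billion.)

Y = 3861

MPC = (5577.96 − 5200.24)/(6996 − 6499) = 377.72/497 = 0.76
a = 5200.24 − 0.76(6499) = 261
Equilibrium: Y = 261 + 0.76Y + 665.64
0.24Y = 926.64, so Y = 926.64/0.24 = 3861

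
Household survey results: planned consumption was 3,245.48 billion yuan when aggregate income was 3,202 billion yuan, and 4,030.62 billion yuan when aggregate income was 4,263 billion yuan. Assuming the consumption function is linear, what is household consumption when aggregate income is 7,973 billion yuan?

C = 6776.02

MPC = (4030.62 − 3245.48)/(4263 − 3202) = 785.14/1061 = 0.74
a = 3245.48 − 0.74(3202) = 3245.48 − 2369.48 = 876
C = 876 + 0.74(7973) = 876 + 5900.02 = 6776.02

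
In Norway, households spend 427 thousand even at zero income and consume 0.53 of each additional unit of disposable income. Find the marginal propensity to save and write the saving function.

MPS = 1 − MPC = 1 − 0.53 = 0.47
S = Y − C = -427 + 0.47Y

MPS = 0.47; S = -427 + 0.47Y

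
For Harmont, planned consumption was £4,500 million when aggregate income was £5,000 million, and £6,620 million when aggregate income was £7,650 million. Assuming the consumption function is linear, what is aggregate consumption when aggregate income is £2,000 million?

MPC = (6620 − 4500)/(7650 − 5000) = 2120/2650 = 0.8
a = 4500 − 0.8(5000) = 4500 − 4000 = 500
C = 500 + 0.8(2000) = 500 + 1600 = 2100

C = 2100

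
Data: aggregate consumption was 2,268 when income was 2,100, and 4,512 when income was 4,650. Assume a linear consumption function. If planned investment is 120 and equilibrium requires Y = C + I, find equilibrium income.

MPC = (4512 − 2268)/(4650 − 2100) = 2244/2550 = 0.88
a = 2268 − 0.88(2100) = 420
Equilibrium: Y = 420 + 0.88Y + 120
0.12Y = 540, so Y = 540/0.12 = 4500

Y = 4500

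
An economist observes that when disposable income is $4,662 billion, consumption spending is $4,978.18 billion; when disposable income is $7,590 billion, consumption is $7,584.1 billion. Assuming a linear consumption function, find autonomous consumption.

MPC = ΔC/ΔY = (7584.1 − 4978.18)/(7590 − 4662) = 2605.92/2928 = 0.89
a = C − MPC·Y = 4978.18 − 0.89(4662) = 4978.18 − 4149.18 = 829

a = 829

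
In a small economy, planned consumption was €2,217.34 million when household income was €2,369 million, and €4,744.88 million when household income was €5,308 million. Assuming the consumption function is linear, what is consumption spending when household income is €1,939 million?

MPC = (4744.88 − 2217.34)/(5308 − 2369) = 2527.54/2939 = 0.86
a = 2217.34 − 0.86(2369) = 2217.34 − 2037.34 = 180
C = 180 + 0.86(1939) = 180 + 1667.54 = 1847.54

C = 1847.54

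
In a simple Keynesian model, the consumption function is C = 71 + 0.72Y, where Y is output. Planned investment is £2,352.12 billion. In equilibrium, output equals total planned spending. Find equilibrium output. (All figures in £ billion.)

Y = C + I = 71 + 0.72Y + 2352.12
Y − 0.72Y = 2423.12
0.28Y = 2423.12, so Y = 2423.12/0.28 = 8654

Y = 8654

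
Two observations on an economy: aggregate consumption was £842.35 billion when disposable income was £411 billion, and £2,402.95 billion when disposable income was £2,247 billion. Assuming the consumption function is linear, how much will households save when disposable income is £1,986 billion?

MPC = (2402.95 − 842.35)/(2247 − 411) = 1560.6/1836 = 0.85
a = 842.35 − 0.85(411) = 842.35 − 349.35 = 493
C = 493 + 0.85(1986) = 2181.1
S = 1986 − 2181.1 = -195.1

S = -195.1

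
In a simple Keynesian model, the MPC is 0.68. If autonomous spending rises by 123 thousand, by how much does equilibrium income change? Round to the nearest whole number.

ΔY ≈ 384

The multiplier is 1/(1 − MPC) = 1/0.32.
ΔY = 123/0.32 = 384.38 ≈ 384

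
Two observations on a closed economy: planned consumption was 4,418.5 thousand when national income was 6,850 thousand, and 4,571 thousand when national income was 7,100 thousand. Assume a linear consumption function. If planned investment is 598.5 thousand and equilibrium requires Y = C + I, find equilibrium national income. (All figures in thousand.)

MPC = (4571 − 4418.5)/(7100 − 6850) = 152.5/250 = 0.61
a = 4418.5 − 0.61(6850) = 240
Equilibrium: Y = 240 + 0.61Y + 598.5
0.39Y = 838.5, so Y = 838.5/0.39 = 2150

Y = 2150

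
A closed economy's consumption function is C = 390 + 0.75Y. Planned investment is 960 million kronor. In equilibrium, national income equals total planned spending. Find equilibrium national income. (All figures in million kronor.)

Y = C + I = 390 + 0.75Y + 960
Y − 0.75Y = 1350
0.25Y = 1350, so Y = 1350/0.25 = 5400

Y = 5400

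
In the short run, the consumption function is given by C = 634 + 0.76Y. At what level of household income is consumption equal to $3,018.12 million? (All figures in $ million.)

Y = 3137

634 + 0.76Y = 3018.12
0.76Y = 2384.12, so Y = 2384.12/0.76 = 3137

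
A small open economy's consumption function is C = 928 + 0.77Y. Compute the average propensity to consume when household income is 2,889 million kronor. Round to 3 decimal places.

APC = 1.091

C = 928 + 0.77(2889) = 3152.53
APC = C/Y = 3152.53/2889 = 1.091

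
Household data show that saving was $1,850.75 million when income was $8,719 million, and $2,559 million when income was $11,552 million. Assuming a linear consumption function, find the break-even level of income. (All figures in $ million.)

MPS = ΔS/ΔY = (2559 − 1850.75)/(11552 − 8719) = 708.25/2833 = 0.25
MPC = 1 − MPS = 0.75
From S(8719) = 1850.75: −a + 0.25(8719) = 1850.75, so a = 2179.75 − 1850.75 = 329
Break-even (S = 0): Y = a/MPS = 329/0.25 = 1316

Y = 1316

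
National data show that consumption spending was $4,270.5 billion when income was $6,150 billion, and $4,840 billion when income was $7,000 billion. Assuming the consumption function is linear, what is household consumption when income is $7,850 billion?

C = 5409.5

MPC = (4840 − 4270.5)/(7000 − 6150) = 569.5/850 = 0.67
a = 4270.5 − 0.67(6150) = 4270.5 − 4120.5 = 150
C = 150 + 0.67(7850) = 150 + 5259.5 = 5409.5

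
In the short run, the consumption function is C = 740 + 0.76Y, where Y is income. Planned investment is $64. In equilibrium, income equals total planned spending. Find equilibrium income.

Y = 3350

Y = C + I = 740 + 0.76Y + 64
Y − 0.76Y = 804
0.24Y = 804, so Y = 804/0.24 = 3350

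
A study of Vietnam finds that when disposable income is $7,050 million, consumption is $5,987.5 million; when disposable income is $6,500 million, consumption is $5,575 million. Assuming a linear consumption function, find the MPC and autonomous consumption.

MPC = 0.75; a = 700

MPC = ΔC/ΔY = (5987.5 − 5575)/(7050 − 6500) = 412.5/550 = 0.75
a = C − MPC·Y = 5575 − 0.75(6500) = 5575 − 4875 = 700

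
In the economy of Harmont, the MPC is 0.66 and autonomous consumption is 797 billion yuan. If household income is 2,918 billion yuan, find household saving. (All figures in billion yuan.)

S = 195.12

C = 797 + 0.66(2918) = 797 + 1925.88 = 2722.88
S = Y − C = 2918 − 2722.88 = 195.12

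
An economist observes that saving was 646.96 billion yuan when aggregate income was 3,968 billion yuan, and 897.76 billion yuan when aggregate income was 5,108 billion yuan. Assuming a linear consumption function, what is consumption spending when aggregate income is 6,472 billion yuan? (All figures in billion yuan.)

C = 5274.16

MPS = ΔS/ΔY = (897.76 − 646.96)/(5108 − 3968) = 250.8/1140 = 0.22
MPC = 1 − MPS = 0.78
Autonomous saving = 646.96 − 0.22(3968) = -226, so a = 226
C = 226 + 0.78(6472) = 226 + 5048.16 = 5274.16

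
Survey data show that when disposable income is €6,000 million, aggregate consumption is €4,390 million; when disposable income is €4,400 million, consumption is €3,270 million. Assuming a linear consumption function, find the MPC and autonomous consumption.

MPC = 0.7; a = 190

MPC = ΔC/ΔY = (4390 − 3270)/(6000 − 4400) = 1120/1600 = 0.7
a = C − MPC·Y = 3270 − 0.7(4400) = 3270 − 3080 = 190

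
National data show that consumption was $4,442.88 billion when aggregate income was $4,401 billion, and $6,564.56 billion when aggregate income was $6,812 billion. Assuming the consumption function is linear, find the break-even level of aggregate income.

Y = 4750

MPC = (6564.56 − 4442.88)/(6812 − 4401) = 2121.68/2411 = 0.88
a = 4442.88 − 0.88(4401) = 4442.88 − 3872.88 = 570
Break-even: Y = a/(1−MPC) = 570/0.12 = 4750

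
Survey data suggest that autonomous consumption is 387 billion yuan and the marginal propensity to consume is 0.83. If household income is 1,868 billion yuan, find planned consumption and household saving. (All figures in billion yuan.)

C = 387 + 0.83(1868) = 387 + 1550.44 = 1937.44
S = Y − C = 1868 − 1937.44 = -69.44

C = 1937.44; S = -69.44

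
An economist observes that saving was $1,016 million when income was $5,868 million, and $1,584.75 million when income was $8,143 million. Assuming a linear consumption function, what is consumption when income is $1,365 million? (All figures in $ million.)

MPS = ΔS/ΔY = (1584.75 − 1016)/(8143 − 5868) = 568.75/2275 = 0.25
MPC = 1 − MPS = 0.75
Autonomous saving = 1016 − 0.25(5868) = -451, so a = 451
C = 451 + 0.75(1365) = 451 + 1023.75 = 1474.75

C = 1474.75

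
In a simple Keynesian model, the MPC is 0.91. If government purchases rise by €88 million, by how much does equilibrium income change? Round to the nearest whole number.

The multiplier is 1/(1 − MPC) = 1/0.09.
ΔY = 88/0.09 = 977.78 ≈ 978

ΔY ≈ 978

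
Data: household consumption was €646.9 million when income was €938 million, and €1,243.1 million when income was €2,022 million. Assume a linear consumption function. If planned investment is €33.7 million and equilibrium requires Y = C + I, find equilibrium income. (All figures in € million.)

MPC = (1243.1 − 646.9)/(2022 − 938) = 596.2/1084 = 0.55
a = 646.9 − 0.55(938) = 131
Equilibrium: Y = 131 + 0.55Y + 33.7
0.45Y = 164.7, so Y = 164.7/0.45 = 366

Y = 366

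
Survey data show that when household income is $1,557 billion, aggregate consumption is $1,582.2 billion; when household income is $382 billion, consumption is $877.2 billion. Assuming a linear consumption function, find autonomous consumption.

MPC = ΔC/ΔY = (1582.2 − 877.2)/(1557 − 382) = 705/1175 = 0.6
a = C − MPC·Y = 877.2 − 0.6(382) = 877.2 − 229.2 = 648

a = 648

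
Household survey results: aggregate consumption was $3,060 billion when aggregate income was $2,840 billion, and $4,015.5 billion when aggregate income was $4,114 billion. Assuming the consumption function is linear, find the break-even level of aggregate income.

MPC = (4015.5 − 3060)/(4114 − 2840) = 955.5/1274 = 0.75
a = 3060 − 0.75(2840) = 3060 − 2130 = 930
Break-even: Y = a/(1−MPC) = 930/0.25 = 3720

Y = 3720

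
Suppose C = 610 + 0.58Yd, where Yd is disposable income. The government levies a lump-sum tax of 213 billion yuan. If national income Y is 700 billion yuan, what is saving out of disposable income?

Yd = Y − T = 700 − 213 = 487
C = 610 + 0.58(487) = 610 + 282.46 = 892.46
S = Yd − C = 487 − 892.46 = -405.46

S = -405.46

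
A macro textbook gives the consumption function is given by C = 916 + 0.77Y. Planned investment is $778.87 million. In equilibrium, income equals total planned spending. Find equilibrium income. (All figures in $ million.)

Y = C + I = 916 + 0.77Y + 778.87
Y − 0.77Y = 1694.87
0.23Y = 1694.87, so Y = 1694.87/0.23 = 7369

Y = 7369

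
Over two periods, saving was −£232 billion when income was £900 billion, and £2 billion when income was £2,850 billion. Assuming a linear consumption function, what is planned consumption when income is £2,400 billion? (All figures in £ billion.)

C = 2452

MPS = ΔS/ΔY = (2 − (-232))/(2850 − 900) = 234/1950 = 0.12
MPC = 1 − MPS = 0.88
Autonomous saving = -232 − 0.12(900) = -340, so a = 340
C = 340 + 0.88(2400) = 340 + 2112 = 2452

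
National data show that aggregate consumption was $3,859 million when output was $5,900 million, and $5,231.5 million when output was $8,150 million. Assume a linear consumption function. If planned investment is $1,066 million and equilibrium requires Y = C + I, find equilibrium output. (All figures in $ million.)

MPC = (5231.5 − 3859)/(8150 − 5900) = 1372.5/2250 = 0.61
a = 3859 − 0.61(5900) = 260
Equilibrium: Y = 260 + 0.61Y + 1066
0.39Y = 1326, so Y = 1326/0.39 = 3400

Y = 3400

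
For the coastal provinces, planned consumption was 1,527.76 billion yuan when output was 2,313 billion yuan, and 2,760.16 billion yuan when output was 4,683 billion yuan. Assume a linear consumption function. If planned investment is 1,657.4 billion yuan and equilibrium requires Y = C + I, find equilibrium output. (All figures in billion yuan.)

MPC = (2760.16 − 1527.76)/(4683 − 2313) = 1232.4/2370 = 0.52
a = 1527.76 − 0.52(2313) = 325
Equilibrium: Y = 325 + 0.52Y + 1657.4
0.48Y = 1982.4, so Y = 1982.4/0.48 = 4130

Y = 4130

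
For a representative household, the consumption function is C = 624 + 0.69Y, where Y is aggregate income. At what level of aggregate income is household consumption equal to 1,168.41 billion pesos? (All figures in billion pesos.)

624 + 0.69Y = 1168.41
0.69Y = 544.41, so Y = 544.41/0.69 = 789

Y = 789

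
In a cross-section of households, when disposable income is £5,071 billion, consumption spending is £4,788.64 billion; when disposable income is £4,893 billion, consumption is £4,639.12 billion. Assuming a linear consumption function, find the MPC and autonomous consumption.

MPC = 0.84; a = 529

MPC = ΔC/ΔY = (4788.64 − 4639.12)/(5071 − 4893) = 149.52/178 = 0.84
a = C − MPC·Y = 4639.12 − 0.84(4893) = 4639.12 − 4110.12 = 529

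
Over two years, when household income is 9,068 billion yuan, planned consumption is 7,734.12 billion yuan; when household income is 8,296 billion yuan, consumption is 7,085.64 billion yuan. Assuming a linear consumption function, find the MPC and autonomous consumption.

MPC = ΔC/ΔY = (7734.12 − 7085.64)/(9068 − 8296) = 648.48/772 = 0.84
a = C − MPC·Y = 7085.64 − 0.84(8296) = 7085.64 − 6968.64 = 117

MPC = 0.84; a = 117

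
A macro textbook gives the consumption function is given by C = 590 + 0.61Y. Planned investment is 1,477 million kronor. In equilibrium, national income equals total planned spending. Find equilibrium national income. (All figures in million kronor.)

Y = C + I = 590 + 0.61Y + 1477
Y − 0.61Y = 2067
0.39Y = 2067, so Y = 2067/0.39 = 5300

Y = 5300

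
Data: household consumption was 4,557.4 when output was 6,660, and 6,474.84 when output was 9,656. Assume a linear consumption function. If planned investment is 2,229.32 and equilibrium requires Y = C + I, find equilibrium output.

Y = 7012

MPC = (6474.84 − 4557.4)/(9656 − 6660) = 1917.44/2996 = 0.64
a = 4557.4 − 0.64(6660) = 295
Equilibrium: Y = 295 + 0.64Y + 2229.32
0.36Y = 2524.32, so Y = 2524.32/0.36 = 7012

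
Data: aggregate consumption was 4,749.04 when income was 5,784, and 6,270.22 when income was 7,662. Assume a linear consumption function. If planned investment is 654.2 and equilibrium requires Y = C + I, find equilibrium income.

MPC = (6270.22 − 4749.04)/(7662 − 5784) = 1521.18/1878 = 0.81
a = 4749.04 − 0.81(5784) = 64
Equilibrium: Y = 64 + 0.81Y + 654.2
0.19Y = 718.2, so Y = 718.2/0.19 = 3780

Y = 3780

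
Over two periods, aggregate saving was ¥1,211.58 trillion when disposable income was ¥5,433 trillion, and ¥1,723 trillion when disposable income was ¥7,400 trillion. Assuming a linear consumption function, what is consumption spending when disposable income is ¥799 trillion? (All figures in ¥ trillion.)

MPS = ΔS/ΔY = (1723 − 1211.58)/(7400 − 5433) = 511.42/1967 = 0.26
MPC = 1 − MPS = 0.74
Autonomous saving = 1211.58 − 0.26(5433) = -201, so a = 201
C = 201 + 0.74(799) = 201 + 591.26 = 792.26

C = 792.26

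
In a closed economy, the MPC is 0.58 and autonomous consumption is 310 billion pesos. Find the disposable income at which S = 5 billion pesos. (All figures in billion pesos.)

Y = 750

S = Y − C = -310 + 0.42Y
-310 + 0.42Y = 5, so 0.42Y = 315 and Y = 750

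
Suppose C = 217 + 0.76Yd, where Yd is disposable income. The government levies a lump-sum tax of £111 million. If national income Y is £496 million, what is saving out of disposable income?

Yd = Y − T = 496 − 111 = 385
C = 217 + 0.76(385) = 217 + 292.6 = 509.6
S = Yd − C = 385 − 509.6 = -124.6

S = -124.6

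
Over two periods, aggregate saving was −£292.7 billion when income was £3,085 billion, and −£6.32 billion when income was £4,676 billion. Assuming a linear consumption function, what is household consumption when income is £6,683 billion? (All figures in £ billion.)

C = 6328.06

MPS = ΔS/ΔY = (-6.32 − (-292.7))/(4676 − 3085) = 286.38/1591 = 0.18
MPC = 1 − MPS = 0.82
Autonomous saving = -292.7 − 0.18(3085) = -848, so a = 848
C = 848 + 0.82(6683) = 848 + 5480.06 = 6328.06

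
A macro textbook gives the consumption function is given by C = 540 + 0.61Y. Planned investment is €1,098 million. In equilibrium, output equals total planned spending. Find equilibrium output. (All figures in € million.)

Y = C + I = 540 + 0.61Y + 1098
Y − 0.61Y = 1638
0.39Y = 1638, so Y = 1638/0.39 = 4200

Y = 4200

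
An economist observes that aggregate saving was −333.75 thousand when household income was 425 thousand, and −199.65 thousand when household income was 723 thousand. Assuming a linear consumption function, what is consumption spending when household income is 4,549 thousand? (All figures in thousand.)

C = 3026.95

MPS = ΔS/ΔY = (-199.65 − (-333.75))/(723 − 425) = 134.1/298 = 0.45
MPC = 1 − MPS = 0.55
Autonomous saving = -333.75 − 0.45(425) = -525, so a = 525
C = 525 + 0.55(4549) = 525 + 2501.95 = 3026.95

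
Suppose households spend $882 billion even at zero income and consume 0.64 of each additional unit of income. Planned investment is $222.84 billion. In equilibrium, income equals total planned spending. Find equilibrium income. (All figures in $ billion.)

Y = 3069

Y = C + I = 882 + 0.64Y + 222.84
Y − 0.64Y = 1104.84
0.36Y = 1104.84, so Y = 1104.84/0.36 = 3069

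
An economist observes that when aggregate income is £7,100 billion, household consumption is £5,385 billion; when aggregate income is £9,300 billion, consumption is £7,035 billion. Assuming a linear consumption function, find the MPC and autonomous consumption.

MPC = ΔC/ΔY = (7035 − 5385)/(9300 − 7100) = 1650/2200 = 0.75
a = C − MPC·Y = 5385 − 0.75(7100) = 5385 − 5325 = 60

MPC = 0.75; a = 60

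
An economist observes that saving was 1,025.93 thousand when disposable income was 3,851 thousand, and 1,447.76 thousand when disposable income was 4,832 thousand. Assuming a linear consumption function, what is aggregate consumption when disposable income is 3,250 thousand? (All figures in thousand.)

MPS = ΔS/ΔY = (1447.76 − 1025.93)/(4832 − 3851) = 421.83/981 = 0.43
MPC = 1 − MPS = 0.57
Autonomous saving = 1025.93 − 0.43(3851) = -630, so a = 630
C = 630 + 0.57(3250) = 630 + 1852.5 = 2482.5

C = 2482.5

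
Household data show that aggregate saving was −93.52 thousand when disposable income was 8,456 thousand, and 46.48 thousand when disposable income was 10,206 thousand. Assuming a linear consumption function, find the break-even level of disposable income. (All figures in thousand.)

Y = 9625

MPS = ΔS/ΔY = (46.48 − (-93.52))/(10206 − 8456) = 140/1750 = 0.08
MPC = 1 − MPS = 0.92
From S(8456) = -93.52: −a + 0.08(8456) = -93.52, so a = 676.48 − (-93.52) = 770
Break-even (S = 0): Y = a/MPS = 770/0.08 = 9625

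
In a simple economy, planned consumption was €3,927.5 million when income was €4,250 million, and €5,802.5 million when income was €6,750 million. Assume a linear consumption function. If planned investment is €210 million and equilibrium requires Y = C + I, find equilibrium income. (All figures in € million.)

MPC = (5802.5 − 3927.5)/(6750 − 4250) = 1875/2500 = 0.75
a = 3927.5 − 0.75(4250) = 740
Equilibrium: Y = 740 + 0.75Y + 210
0.25Y = 950, so Y = 950/0.25 = 3800

Y = 3800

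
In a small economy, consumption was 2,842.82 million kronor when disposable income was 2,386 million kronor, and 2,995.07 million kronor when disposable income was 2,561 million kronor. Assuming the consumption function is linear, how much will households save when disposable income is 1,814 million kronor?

S = -531.18

MPC = (2995.07 − 2842.82)/(2561 − 2386) = 152.25/175 = 0.87
a = 2842.82 − 0.87(2386) = 2842.82 − 2075.82 = 767
C = 767 + 0.87(1814) = 2345.18
S = 1814 − 2345.18 = -531.18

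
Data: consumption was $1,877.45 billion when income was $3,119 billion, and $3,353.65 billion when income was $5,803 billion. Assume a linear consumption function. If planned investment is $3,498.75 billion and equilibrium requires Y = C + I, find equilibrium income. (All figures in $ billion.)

Y = 8135

MPC = (3353.65 − 1877.45)/(5803 − 3119) = 1476.2/2684 = 0.55
a = 1877.45 − 0.55(3119) = 162
Equilibrium: Y = 162 + 0.55Y + 3498.75
0.45Y = 3660.75, so Y = 3660.75/0.45 = 8135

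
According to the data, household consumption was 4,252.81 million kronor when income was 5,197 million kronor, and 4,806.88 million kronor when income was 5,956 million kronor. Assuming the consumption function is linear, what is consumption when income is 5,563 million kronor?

C = 4519.99

MPC = (4806.88 − 4252.81)/(5956 − 5197) = 554.07/759 = 0.73
a = 4252.81 − 0.73(5197) = 4252.81 − 3793.81 = 459
C = 459 + 0.73(5563) = 459 + 4060.99 = 4519.99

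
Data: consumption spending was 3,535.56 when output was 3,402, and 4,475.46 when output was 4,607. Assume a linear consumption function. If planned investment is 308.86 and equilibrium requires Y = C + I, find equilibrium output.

MPC = (4475.46 − 3535.56)/(4607 − 3402) = 939.9/1205 = 0.78
a = 3535.56 − 0.78(3402) = 882
Equilibrium: Y = 882 + 0.78Y + 308.86
0.22Y = 1190.86, so Y = 1190.86/0.22 = 5413

Y = 5413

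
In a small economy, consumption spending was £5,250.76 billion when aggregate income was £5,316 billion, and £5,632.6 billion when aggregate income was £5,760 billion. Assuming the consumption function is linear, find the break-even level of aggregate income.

MPC = (5632.6 − 5250.76)/(5760 − 5316) = 381.84/444 = 0.86
a = 5250.76 − 0.86(5316) = 5250.76 − 4571.76 = 679
Break-even: Y = a/(1−MPC) = 679/0.14 = 4850

Y = 4850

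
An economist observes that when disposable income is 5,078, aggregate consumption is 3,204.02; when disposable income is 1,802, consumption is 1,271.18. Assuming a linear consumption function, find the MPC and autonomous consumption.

MPC = 0.59; a = 208

MPC = ΔC/ΔY = (3204.02 − 1271.18)/(5078 − 1802) = 1932.84/3276 = 0.59
a = C − MPC·Y = 1271.18 − 0.59(1802) = 1271.18 − 1063.18 = 208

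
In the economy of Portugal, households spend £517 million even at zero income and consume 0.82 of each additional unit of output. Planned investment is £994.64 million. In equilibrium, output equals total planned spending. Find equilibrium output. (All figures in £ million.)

Y = C + I = 517 + 0.82Y + 994.64
Y − 0.82Y = 1511.64
0.18Y = 1511.64, so Y = 1511.64/0.18 = 8398

Y = 8398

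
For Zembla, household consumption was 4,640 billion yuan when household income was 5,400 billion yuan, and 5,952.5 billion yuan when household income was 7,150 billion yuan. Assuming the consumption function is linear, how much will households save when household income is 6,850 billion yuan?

S = 1122.5

MPC = (5952.5 − 4640)/(7150 − 5400) = 1312.5/1750 = 0.75
a = 4640 − 0.75(5400) = 4640 − 4050 = 590
C = 590 + 0.75(6850) = 5727.5
S = 6850 − 5727.5 = 1122.5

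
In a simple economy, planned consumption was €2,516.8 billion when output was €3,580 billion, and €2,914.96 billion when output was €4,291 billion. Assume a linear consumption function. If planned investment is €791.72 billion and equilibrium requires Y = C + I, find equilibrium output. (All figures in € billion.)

MPC = (2914.96 − 2516.8)/(4291 − 3580) = 398.16/711 = 0.56
a = 2516.8 − 0.56(3580) = 512
Equilibrium: Y = 512 + 0.56Y + 791.72
0.44Y = 1303.72, so Y = 1303.72/0.44 = 2963

Y = 2963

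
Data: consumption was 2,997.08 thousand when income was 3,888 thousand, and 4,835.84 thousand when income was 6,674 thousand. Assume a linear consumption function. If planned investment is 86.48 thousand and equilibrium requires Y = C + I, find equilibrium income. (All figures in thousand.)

Y = 1522

MPC = (4835.84 − 2997.08)/(6674 − 3888) = 1838.76/2786 = 0.66
a = 2997.08 − 0.66(3888) = 431
Equilibrium: Y = 431 + 0.66Y + 86.48
0.34Y = 517.48, so Y = 517.48/0.34 = 1522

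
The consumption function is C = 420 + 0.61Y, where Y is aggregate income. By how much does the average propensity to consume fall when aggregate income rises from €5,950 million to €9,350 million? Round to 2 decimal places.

At Y = 5950: C = 420 + 0.61(5950) = 4049.5, APC = 4049.5/5950 = 0.681
At Y = 9350: C = 6123.5, APC = 6123.5/9350 = 0.655
Fall in APC = 0.681 − 0.655 = 0.026 ≈ 0.03

ΔAPC = 0.03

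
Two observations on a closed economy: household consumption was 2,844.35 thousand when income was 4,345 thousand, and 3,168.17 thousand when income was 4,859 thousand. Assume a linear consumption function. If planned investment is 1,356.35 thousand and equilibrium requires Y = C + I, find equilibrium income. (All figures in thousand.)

Y = 3955

MPC = (3168.17 − 2844.35)/(4859 − 4345) = 323.82/514 = 0.63
a = 2844.35 − 0.63(4345) = 107
Equilibrium: Y = 107 + 0.63Y + 1356.35
0.37Y = 1463.35, so Y = 1463.35/0.37 = 3955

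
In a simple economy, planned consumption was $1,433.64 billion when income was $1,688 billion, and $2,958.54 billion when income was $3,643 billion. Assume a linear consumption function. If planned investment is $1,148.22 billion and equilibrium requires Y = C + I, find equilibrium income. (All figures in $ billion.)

Y = 5751

MPC = (2958.54 − 1433.64)/(3643 − 1688) = 1524.9/1955 = 0.78
a = 1433.64 − 0.78(1688) = 117
Equilibrium: Y = 117 + 0.78Y + 1148.22
0.22Y = 1265.22, so Y = 1265.22/0.22 = 5751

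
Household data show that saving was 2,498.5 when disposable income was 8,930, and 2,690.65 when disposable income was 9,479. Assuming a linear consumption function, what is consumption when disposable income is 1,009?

MPS = ΔS/ΔY = (2690.65 − 2498.5)/(9479 − 8930) = 192.15/549 = 0.35
MPC = 1 − MPS = 0.65
Autonomous saving = 2498.5 − 0.35(8930) = -627, so a = 627
C = 627 + 0.65(1009) = 627 + 655.85 = 1282.85

C = 1282.85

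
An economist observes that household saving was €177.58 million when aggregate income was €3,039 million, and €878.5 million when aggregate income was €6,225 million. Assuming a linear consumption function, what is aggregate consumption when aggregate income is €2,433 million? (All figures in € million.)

C = 2388.74

MPS = ΔS/ΔY = (878.5 − 177.58)/(6225 − 3039) = 700.92/3186 = 0.22
MPC = 1 − MPS = 0.78
Autonomous saving = 177.58 − 0.22(3039) = -491, so a = 491
C = 491 + 0.78(2433) = 491 + 1897.74 = 2388.74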